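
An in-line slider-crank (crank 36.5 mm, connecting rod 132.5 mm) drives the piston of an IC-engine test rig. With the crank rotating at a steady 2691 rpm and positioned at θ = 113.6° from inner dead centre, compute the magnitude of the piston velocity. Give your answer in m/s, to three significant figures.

ω = 2π·2691/60 = 281.8 rad/s
For an in-line slider-crank, x = r cosθ + √(L² − r² sin²θ), so v = −rω sinθ·[1 + r cosθ/√(L² − r² sin²θ)].
With r = 0.0365 m, L = 0.1325 m, θ = 113.6°: √(L² − r² sin²θ) = 0.12821 m.
v = −0.0365·281.8·0.91636·[1 + 0.0365·-0.40035/0.12821] = -8.3512 m/s.
|v| = 8.3512 m/s.

8.35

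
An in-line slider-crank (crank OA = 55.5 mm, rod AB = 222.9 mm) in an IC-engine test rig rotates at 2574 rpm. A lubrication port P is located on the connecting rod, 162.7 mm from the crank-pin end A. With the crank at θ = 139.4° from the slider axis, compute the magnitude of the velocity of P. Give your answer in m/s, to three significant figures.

ω = 269.5 rad/s.  Crank-pin speed |V_A| = rω = 14.96 m/s, perpendicular to OA.
Rod angle: sinφ = −(r/L) sinθ ⇒ φ = -9.325°; ω_rod = −rω cosθ/√(L²−r²sin²θ) = +51.641 rad/s.
V_P = V_A + ω_rod × AP, with AP = 0.1627 m along the rod.
Components: V_Px = −rω sinθ − a·ω_rod·sinφ = -8.3741 m/s;  V_Py = rω cosθ + a·ω_rod·cosφ = -3.0677 m/s.
|V_P| = √(V_Px² + V_Py²) = 8.9183 m/s.

8.92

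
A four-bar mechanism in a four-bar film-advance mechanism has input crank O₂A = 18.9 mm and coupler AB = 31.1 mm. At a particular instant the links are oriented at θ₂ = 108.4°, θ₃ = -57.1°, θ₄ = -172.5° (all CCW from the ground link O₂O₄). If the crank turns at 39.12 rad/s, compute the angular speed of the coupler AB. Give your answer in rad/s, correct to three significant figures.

25.8

ω₂ = 39.12 rad/s
Differentiating the loop-closure r₂e^{iθ₂}+r₃e^{iθ₃}=r₁+r₄e^{iθ₄} gives r₂ω₂e^{iθ₂}+r₃ω₃e^{iθ₃}=r₄ω₄e^{iθ₄}.
Eliminating the other unknown: ω₃ = r₂ω₂ sin(θ₄−θ₂) / [r₃ sin(θ₃−θ₄)].
Numerator sine = +0.98196; denominator sine = +0.90334.
Result = 0.0189·39.12·(+0.98196) / (0.0311·(+0.90334)) = +25.843 rad/s; magnitude 25.843 rad/s.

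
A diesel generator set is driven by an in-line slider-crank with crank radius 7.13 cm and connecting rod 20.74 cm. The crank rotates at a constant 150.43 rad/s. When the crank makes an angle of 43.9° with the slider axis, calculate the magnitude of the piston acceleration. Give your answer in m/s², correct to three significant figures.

1200

ω = 150.4 rad/s
x(θ) = r cosθ + √(L² − r² sin²θ); with ω constant, a = ω²·d²x/dθ².
d²x/dθ² = −r cosθ − r²(cos2θ)/√u − r⁴ sin²2θ/(4u^{3/2}),  u = L² − r² sin²θ = 0.0405705 m².
Substituting r = 0.0713 m, L = 0.2074 m, θ = 43.9°: d²x/dθ² = -0.053134 m.
a = ω²·d²x/dθ² = (150.4)²·(-0.053134) = -1202.4 m/s²;  |a| = 1202.4 m/s².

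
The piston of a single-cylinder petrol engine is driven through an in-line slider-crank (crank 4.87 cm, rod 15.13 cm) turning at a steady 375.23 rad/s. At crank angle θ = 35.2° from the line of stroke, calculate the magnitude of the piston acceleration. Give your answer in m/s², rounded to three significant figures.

6410

ω = 375.2 rad/s
x(θ) = r cosθ + √(L² − r² sin²θ); with ω constant, a = ω²·d²x/dθ².
d²x/dθ² = −r cosθ − r²(cos2θ)/√u − r⁴ sin²2θ/(4u^{3/2}),  u = L² − r² sin²θ = 0.0221036 m².
Substituting r = 0.0487 m, L = 0.1513 m, θ = 35.2°: d²x/dθ² = -0.045526 m.
a = ω²·d²x/dθ² = (375.2)²·(-0.045526) = -6409.9 m/s²;  |a| = 6409.9 m/s².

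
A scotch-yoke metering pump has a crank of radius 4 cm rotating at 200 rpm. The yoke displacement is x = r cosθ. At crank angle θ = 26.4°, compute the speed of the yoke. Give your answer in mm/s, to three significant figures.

ω = 20.94 rad/s (from 200 rpm).
x = r cosθ ⇒ ẋ = −rω sinθ.
|v| = rω|sinθ| = 0.04·20.94·|sin 26.4°| = 0.3725 m/s = 372.5 mm/s.

372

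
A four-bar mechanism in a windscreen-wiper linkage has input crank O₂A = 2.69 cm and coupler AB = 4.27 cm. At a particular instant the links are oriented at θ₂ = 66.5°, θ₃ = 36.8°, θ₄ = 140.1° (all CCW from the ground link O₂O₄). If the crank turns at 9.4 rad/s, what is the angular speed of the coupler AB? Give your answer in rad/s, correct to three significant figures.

5.84

ω₂ = 9.4 rad/s
Differentiating the loop-closure r₂e^{iθ₂}+r₃e^{iθ₃}=r₁+r₄e^{iθ₄} gives r₂ω₂e^{iθ₂}+r₃ω₃e^{iθ₃}=r₄ω₄e^{iθ₄}.
Eliminating the other unknown: ω₃ = r₂ω₂ sin(θ₄−θ₂) / [r₃ sin(θ₃−θ₄)].
Numerator sine = +0.95931; denominator sine = -0.97318.
Result = 0.0269·9.4·(+0.95931) / (0.0427·(-0.97318)) = -5.8374 rad/s; magnitude 5.8374 rad/s.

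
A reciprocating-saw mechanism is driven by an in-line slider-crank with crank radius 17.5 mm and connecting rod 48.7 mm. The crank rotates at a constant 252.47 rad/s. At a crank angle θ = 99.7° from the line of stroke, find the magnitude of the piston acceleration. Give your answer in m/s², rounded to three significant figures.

590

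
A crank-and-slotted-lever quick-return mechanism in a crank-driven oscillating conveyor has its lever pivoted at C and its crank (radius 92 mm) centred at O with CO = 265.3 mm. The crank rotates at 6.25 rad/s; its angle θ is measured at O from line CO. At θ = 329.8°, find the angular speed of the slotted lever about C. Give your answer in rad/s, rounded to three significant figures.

1.53

ω = 6.25 rad/s
Crank pin A relative to C: A = (d + r cosθ, r sinθ); lever angle φ = atan2(r sinθ, d + r cosθ).
Differentiating tanφ: φ̇ = rω(d cosθ + r)/(d² + r² + 2dr cosθ).
d² + r² + 2dr cosθ = |CA|² = 0.121038 m²;  d cosθ + r = +0.32129 m.
|ω_lever| = |0.092·6.25·+0.32129| / 0.121038 = 1.5263 rad/s.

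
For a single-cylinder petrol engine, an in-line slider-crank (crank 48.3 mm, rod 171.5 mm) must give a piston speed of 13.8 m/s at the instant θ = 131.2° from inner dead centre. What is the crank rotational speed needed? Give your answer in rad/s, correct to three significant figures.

469

For an in-line slider-crank, |v_piston| = rω|sinθ|·[1 + r cosθ/√(L² − r² sin²θ)].
With r = 0.0483 m, L = 0.1715 m, θ = 131.2°: the bracketed kinematic factor |dx/dθ| = 0.029443 m.
ω = v/|dx/dθ| = 13.8/0.029443 = 468.7 rad/s.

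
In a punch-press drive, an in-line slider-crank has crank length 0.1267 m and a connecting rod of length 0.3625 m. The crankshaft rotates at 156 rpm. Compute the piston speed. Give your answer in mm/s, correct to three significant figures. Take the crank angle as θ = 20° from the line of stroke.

942

ω = 2π·156/60 = 16.34 rad/s
For an in-line slider-crank, x = r cosθ + √(L² − r² sin²θ), so v = −rω sinθ·[1 + r cosθ/√(L² − r² sin²θ)].
With r = 0.1267 m, L = 0.3625 m, θ = 20°: √(L² − r² sin²θ) = 0.3599 m.
v = −0.1267·16.34·0.34202·[1 + 0.1267·0.93969/0.3599] = -0.9421 m/s.
|v| = 0.9421 m/s = 942.1 mm/s.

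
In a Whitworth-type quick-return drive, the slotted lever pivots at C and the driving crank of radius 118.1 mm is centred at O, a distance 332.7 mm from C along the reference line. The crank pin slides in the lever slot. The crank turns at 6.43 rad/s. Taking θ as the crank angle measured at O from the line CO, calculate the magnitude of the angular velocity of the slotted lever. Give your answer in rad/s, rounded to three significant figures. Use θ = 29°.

1.61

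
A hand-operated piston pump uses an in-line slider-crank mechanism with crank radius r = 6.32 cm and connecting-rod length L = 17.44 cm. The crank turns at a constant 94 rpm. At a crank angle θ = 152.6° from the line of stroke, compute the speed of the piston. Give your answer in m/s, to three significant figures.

0.193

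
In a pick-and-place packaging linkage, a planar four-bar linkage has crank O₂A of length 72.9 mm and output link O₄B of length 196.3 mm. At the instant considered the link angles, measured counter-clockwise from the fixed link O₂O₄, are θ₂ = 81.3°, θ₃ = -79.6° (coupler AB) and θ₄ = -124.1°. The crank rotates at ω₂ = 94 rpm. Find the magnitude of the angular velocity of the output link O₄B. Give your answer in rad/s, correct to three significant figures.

ω₂ = 9.844 rad/s (from 94 rpm).
Differentiating the loop-closure r₂e^{iθ₂}+r₃e^{iθ₃}=r₁+r₄e^{iθ₄} gives r₂ω₂e^{iθ₂}+r₃ω₃e^{iθ₃}=r₄ω₄e^{iθ₄}.
Eliminating the other unknown: ω₄ = r₂ω₂ sin(θ₂−θ₃) / [r₄ sin(θ₄−θ₃)].
Numerator sine = +0.32722; denominator sine = -0.70091.
Result = 0.0729·9.844·(+0.32722) / (0.1963·(-0.70091)) = -1.7066 rad/s; magnitude 1.7066 rad/s.

1.71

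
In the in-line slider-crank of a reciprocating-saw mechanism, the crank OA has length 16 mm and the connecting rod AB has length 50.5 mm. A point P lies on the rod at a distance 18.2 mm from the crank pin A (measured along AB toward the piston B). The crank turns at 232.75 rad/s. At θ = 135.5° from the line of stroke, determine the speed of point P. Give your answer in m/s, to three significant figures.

ω = 232.8 rad/s.  Crank-pin speed |V_A| = rω = 3.724 m/s, perpendicular to OA.
Rod angle: sinφ = −(r/L) sinθ ⇒ φ = -12.831°; ω_rod = −rω cosθ/√(L²−r²sin²θ) = +53.944 rad/s.
V_P = V_A + ω_rod × AP, with AP = 0.0182 m along the rod.
Components: V_Px = −rω sinθ − a·ω_rod·sinφ = -2.3922 m/s;  V_Py = rω cosθ + a·ω_rod·cosφ = -1.6989 m/s.
|V_P| = √(V_Px² + V_Py²) = 2.934 m/s.

2.93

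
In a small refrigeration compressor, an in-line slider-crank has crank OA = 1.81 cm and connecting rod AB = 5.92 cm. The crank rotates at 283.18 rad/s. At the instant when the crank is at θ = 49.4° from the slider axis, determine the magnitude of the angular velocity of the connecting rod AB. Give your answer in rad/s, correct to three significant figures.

57.9

ω = 283.2 rad/s
The rod makes angle φ with the slider axis where L sinφ = r sinθ; differentiating, L cosφ·φ̇ = r ω cosθ.
L cosφ = √(L² − r² sin²θ) = 0.057583 m.
|ω_rod| = r ω |cosθ| / √(L² − r² sin²θ) = 0.0181·283.2·0.65077/0.057583 = 57.927 rad/s.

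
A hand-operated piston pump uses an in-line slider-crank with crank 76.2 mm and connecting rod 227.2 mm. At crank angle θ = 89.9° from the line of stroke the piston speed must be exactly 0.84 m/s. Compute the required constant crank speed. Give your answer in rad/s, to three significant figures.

11.0

For an in-line slider-crank, |v_piston| = rω|sinθ|·[1 + r cosθ/√(L² − r² sin²θ)].
With r = 0.0762 m, L = 0.2272 m, θ = 89.9°: the bracketed kinematic factor |dx/dθ| = 0.076247 m.
ω = v/|dx/dθ| = 0.84/0.076247 = 11.017 rad/s.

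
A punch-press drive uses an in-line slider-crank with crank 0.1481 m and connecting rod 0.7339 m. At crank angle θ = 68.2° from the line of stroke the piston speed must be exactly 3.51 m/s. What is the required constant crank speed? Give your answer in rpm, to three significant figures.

For an in-line slider-crank, |v_piston| = rω|sinθ|·[1 + r cosθ/√(L² − r² sin²θ)].
With r = 0.1481 m, L = 0.7339 m, θ = 68.2°: the bracketed kinematic factor |dx/dθ| = 0.148 m.
ω = v/|dx/dθ| = 3.51/0.148 = 23.716 rad/s.
N = 60ω/(2π) = 226.47 rpm.

226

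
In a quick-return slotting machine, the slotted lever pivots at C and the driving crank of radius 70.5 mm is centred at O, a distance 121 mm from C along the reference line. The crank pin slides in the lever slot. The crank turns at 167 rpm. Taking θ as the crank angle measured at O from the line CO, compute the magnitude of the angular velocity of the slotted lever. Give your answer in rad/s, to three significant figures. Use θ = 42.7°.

ω = 17.49 rad/s (from 167 rpm).
Crank pin A relative to C: A = (d + r cosθ, r sinθ); lever angle φ = atan2(r sinθ, d + r cosθ).
Differentiating tanφ: φ̇ = rω(d cosθ + r)/(d² + r² + 2dr cosθ).
d² + r² + 2dr cosθ = |CA|² = 0.0321496 m²;  d cosθ + r = +0.15942 m.
|ω_lever| = |0.0705·17.49·+0.15942| / 0.0321496 = 6.1138 rad/s.

6.11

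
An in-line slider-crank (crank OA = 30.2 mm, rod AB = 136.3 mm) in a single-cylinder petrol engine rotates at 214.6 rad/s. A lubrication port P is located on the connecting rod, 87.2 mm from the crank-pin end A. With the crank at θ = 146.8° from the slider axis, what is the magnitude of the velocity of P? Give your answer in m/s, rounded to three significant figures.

ω = 214.6 rad/s.  Crank-pin speed |V_A| = rω = 6.4809 m/s, perpendicular to OA.
Rod angle: sinφ = −(r/L) sinθ ⇒ φ = -6.968°; ω_rod = −rω cosθ/√(L²−r²sin²θ) = +40.083 rad/s.
V_P = V_A + ω_rod × AP, with AP = 0.0872 m along the rod.
Components: V_Px = −rω sinθ − a·ω_rod·sinφ = -3.1247 m/s;  V_Py = rω cosθ + a·ω_rod·cosφ = -1.9536 m/s.
|V_P| = √(V_Px² + V_Py²) = 3.6851 m/s.

3.69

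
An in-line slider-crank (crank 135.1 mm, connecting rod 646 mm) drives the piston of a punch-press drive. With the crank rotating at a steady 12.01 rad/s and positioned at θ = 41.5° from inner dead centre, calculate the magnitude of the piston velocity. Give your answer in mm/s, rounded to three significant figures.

ω = 12.01 rad/s
For an in-line slider-crank, x = r cosθ + √(L² − r² sin²θ), so v = −rω sinθ·[1 + r cosθ/√(L² − r² sin²θ)].
With r = 0.1351 m, L = 0.646 m, θ = 41.5°: √(L² − r² sin²θ) = 0.63977 m.
v = −0.1351·12.01·0.66262·[1 + 0.1351·0.74896/0.63977] = -1.2452 m/s.
|v| = 1.2452 m/s = 1245.2 mm/s.

1250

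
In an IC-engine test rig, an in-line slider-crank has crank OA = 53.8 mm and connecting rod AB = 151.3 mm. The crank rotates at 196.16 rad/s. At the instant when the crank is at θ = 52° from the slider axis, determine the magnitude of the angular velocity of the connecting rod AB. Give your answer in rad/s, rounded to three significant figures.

ω = 196.2 rad/s
The rod makes angle φ with the slider axis where L sinφ = r sinθ; differentiating, L cosφ·φ̇ = r ω cosθ.
L cosφ = √(L² − r² sin²θ) = 0.14524 m.
|ω_rod| = r ω |cosθ| / √(L² − r² sin²θ) = 0.0538·196.2·0.61566/0.14524 = 44.735 rad/s.

44.7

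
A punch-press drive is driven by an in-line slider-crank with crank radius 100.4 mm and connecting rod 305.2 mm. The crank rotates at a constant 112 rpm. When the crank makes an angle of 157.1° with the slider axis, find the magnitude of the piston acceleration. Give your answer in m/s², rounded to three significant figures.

ω = 2π·112/60 = 11.73 rad/s
x(θ) = r cosθ + √(L² − r² sin²θ); with ω constant, a = ω²·d²x/dθ².
d²x/dθ² = −r cosθ − r²(cos2θ)/√u − r⁴ sin²2θ/(4u^{3/2}),  u = L² − r² sin²θ = 0.0916207 m².
Substituting r = 0.1004 m, L = 0.3052 m, θ = 157.1°: d²x/dθ² = +0.068799 m.
a = ω²·d²x/dθ² = (11.73)²·(+0.068799) = +9.464 m/s²;  |a| = 9.464 m/s².

9.46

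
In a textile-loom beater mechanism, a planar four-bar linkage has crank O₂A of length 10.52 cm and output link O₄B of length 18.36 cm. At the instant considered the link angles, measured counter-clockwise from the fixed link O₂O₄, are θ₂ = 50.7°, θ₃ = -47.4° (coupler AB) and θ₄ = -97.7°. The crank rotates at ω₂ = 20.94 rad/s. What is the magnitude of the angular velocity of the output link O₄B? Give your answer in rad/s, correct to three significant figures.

ω₂ = 20.94 rad/s
Differentiating the loop-closure r₂e^{iθ₂}+r₃e^{iθ₃}=r₁+r₄e^{iθ₄} gives r₂ω₂e^{iθ₂}+r₃ω₃e^{iθ₃}=r₄ω₄e^{iθ₄}.
Eliminating the other unknown: ω₄ = r₂ω₂ sin(θ₂−θ₃) / [r₄ sin(θ₄−θ₃)].
Numerator sine = +0.99002; denominator sine = -0.76940.
Result = 0.1052·20.94·(+0.99002) / (0.1836·(-0.76940)) = -15.439 rad/s; magnitude 15.439 rad/s.

15.4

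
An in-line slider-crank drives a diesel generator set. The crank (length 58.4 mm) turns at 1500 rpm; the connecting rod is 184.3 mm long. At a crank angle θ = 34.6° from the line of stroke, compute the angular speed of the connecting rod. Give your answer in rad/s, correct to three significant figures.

ω = 157.1 rad/s (converted from 1500 rpm).
The rod makes angle φ with the slider axis where L sinφ = r sinθ; differentiating, L cosφ·φ̇ = r ω cosθ.
L cosφ = √(L² − r² sin²θ) = 0.18129 m.
|ω_rod| = r ω |cosθ| / √(L² − r² sin²θ) = 0.0584·157.1·0.82314/0.18129 = 41.651 rad/s.

41.7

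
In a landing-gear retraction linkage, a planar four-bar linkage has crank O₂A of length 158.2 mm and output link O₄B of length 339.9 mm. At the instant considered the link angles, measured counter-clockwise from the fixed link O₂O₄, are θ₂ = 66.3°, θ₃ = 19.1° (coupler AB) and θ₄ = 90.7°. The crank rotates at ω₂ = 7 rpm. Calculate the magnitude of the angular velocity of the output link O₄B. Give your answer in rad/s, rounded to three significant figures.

ω₂ = 0.733 rad/s (from 7 rpm).
Differentiating the loop-closure r₂e^{iθ₂}+r₃e^{iθ₃}=r₁+r₄e^{iθ₄} gives r₂ω₂e^{iθ₂}+r₃ω₃e^{iθ₃}=r₄ω₄e^{iθ₄}.
Eliminating the other unknown: ω₄ = r₂ω₂ sin(θ₂−θ₃) / [r₄ sin(θ₄−θ₃)].
Numerator sine = +0.73373; denominator sine = +0.94888.
Result = 0.1582·0.733·(+0.73373) / (0.3399·(+0.94888)) = +0.26382 rad/s; magnitude 0.26382 rad/s.

0.264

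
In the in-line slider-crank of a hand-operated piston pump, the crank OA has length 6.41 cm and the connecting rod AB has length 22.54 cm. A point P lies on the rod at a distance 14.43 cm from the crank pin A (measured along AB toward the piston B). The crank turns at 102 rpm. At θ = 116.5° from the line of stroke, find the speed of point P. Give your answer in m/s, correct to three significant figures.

0.572

ω = 10.68 rad/s.  Crank-pin speed |V_A| = rω = 0.68468 m/s, perpendicular to OA.
Rod angle: sinφ = −(r/L) sinθ ⇒ φ = -14.744°; ω_rod = −rω cosθ/√(L²−r²sin²θ) = +1.4015 rad/s.
V_P = V_A + ω_rod × AP, with AP = 0.1443 m along the rod.
Components: V_Px = −rω sinθ − a·ω_rod·sinφ = -0.56127 m/s;  V_Py = rω cosθ + a·ω_rod·cosφ = -0.10992 m/s.
|V_P| = √(V_Px² + V_Py²) = 0.57193 m/s.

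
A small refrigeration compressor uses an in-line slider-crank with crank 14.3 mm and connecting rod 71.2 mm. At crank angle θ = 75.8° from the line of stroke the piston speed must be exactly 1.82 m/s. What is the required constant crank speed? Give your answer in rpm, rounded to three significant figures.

For an in-line slider-crank, |v_piston| = rω|sinθ|·[1 + r cosθ/√(L² − r² sin²θ)].
With r = 0.0143 m, L = 0.0712 m, θ = 75.8°: the bracketed kinematic factor |dx/dθ| = 0.014559 m.
ω = v/|dx/dθ| = 1.82/0.014559 = 125.01 rad/s.
N = 60ω/(2π) = 1193.7 rpm.

1190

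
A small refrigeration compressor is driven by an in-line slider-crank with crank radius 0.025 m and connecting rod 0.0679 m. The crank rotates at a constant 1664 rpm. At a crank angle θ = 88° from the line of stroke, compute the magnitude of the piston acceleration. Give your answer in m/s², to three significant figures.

273

ω = 2π·1664/60 = 174.3 rad/s
x(θ) = r cosθ + √(L² − r² sin²θ); with ω constant, a = ω²·d²x/dθ².
d²x/dθ² = −r cosθ − r²(cos2θ)/√u − r⁴ sin²2θ/(4u^{3/2}),  u = L² − r² sin²θ = 0.00398617 m².
Substituting r = 0.025 m, L = 0.0679 m, θ = 88°: d²x/dθ² = +0.0090008 m.
a = ω²·d²x/dθ² = (174.3)²·(+0.0090008) = +273.3 m/s²;  |a| = 273.3 m/s².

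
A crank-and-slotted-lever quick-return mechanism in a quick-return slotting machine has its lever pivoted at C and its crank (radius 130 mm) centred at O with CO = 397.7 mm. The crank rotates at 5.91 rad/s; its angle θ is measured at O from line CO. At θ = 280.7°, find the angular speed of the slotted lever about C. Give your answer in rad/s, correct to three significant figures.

ω = 5.91 rad/s
Crank pin A relative to C: A = (d + r cosθ, r sinθ); lever angle φ = atan2(r sinθ, d + r cosθ).
Differentiating tanφ: φ̇ = rω(d cosθ + r)/(d² + r² + 2dr cosθ).
d² + r² + 2dr cosθ = |CA|² = 0.194264 m²;  d cosθ + r = +0.20384 m.
|ω_lever| = |0.13·5.91·+0.20384| / 0.194264 = 0.80617 rad/s.

0.806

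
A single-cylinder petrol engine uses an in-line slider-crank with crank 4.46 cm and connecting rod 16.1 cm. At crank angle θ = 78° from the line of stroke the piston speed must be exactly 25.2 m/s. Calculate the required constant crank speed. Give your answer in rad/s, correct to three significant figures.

For an in-line slider-crank, |v_piston| = rω|sinθ|·[1 + r cosθ/√(L² − r² sin²θ)].
With r = 0.0446 m, L = 0.161 m, θ = 78°: the bracketed kinematic factor |dx/dθ| = 0.046236 m.
ω = v/|dx/dθ| = 25.2/0.046236 = 545.03 rad/s.

545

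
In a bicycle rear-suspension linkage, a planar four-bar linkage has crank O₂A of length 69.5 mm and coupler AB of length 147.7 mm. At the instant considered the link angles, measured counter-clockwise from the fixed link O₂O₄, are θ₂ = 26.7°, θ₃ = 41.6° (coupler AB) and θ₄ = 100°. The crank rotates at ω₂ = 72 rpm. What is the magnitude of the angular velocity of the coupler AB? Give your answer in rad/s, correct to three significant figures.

3.99

ω₂ = 7.54 rad/s (from 72 rpm).
Differentiating the loop-closure r₂e^{iθ₂}+r₃e^{iθ₃}=r₁+r₄e^{iθ₄} gives r₂ω₂e^{iθ₂}+r₃ω₃e^{iθ₃}=r₄ω₄e^{iθ₄}.
Eliminating the other unknown: ω₃ = r₂ω₂ sin(θ₄−θ₂) / [r₃ sin(θ₃−θ₄)].
Numerator sine = +0.95782; denominator sine = -0.85173.
Result = 0.0695·7.54·(+0.95782) / (0.1477·(-0.85173)) = -3.9898 rad/s; magnitude 3.9898 rad/s.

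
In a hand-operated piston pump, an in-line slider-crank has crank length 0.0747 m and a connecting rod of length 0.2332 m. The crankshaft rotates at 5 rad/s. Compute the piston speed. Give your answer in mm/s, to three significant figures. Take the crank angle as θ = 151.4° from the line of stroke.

128

ω = 5 rad/s
For an in-line slider-crank, x = r cosθ + √(L² − r² sin²θ), so v = −rω sinθ·[1 + r cosθ/√(L² − r² sin²θ)].
With r = 0.0747 m, L = 0.2332 m, θ = 151.4°: √(L² − r² sin²θ) = 0.23044 m.
v = −0.0747·5·0.47869·[1 + 0.0747·-0.87798/0.23044] = -0.12791 m/s.
|v| = 0.12791 m/s = 127.91 mm/s.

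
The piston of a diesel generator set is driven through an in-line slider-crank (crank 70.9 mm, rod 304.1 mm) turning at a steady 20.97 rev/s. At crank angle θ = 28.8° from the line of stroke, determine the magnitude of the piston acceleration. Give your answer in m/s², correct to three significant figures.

ω = 2π·21 = 131.8 rad/s
x(θ) = r cosθ + √(L² − r² sin²θ); with ω constant, a = ω²·d²x/dθ².
d²x/dθ² = −r cosθ − r²(cos2θ)/√u − r⁴ sin²2θ/(4u^{3/2}),  u = L² − r² sin²θ = 0.0913102 m².
Substituting r = 0.0709 m, L = 0.3041 m, θ = 28.8°: d²x/dθ² = -0.071207 m.
a = ω²·d²x/dθ² = (131.8)²·(-0.071207) = -1236.2 m/s²;  |a| = 1236.2 m/s².

1240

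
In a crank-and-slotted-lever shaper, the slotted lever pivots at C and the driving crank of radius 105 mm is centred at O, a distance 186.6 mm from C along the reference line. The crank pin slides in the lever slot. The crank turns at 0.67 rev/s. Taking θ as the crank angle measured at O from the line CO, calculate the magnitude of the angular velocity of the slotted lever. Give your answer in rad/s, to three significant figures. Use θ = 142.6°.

ω = 4.21 rad/s (from 0.67 rev/s).
Crank pin A relative to C: A = (d + r cosθ, r sinθ); lever angle φ = atan2(r sinθ, d + r cosθ).
Differentiating tanφ: φ̇ = rω(d cosθ + r)/(d² + r² + 2dr cosθ).
d² + r² + 2dr cosθ = |CA|² = 0.0147146 m²;  d cosθ + r = -0.043238 m.
|ω_lever| = |0.105·4.21·-0.043238| / 0.0147146 = 1.2988 rad/s.

1.30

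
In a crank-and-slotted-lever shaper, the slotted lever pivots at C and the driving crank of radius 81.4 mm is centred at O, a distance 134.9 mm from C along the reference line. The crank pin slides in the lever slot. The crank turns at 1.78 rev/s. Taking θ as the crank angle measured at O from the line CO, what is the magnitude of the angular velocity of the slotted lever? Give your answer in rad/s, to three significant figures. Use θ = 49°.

3.94

ω = 11.18 rad/s (from 1.78 rev/s).
Crank pin A relative to C: A = (d + r cosθ, r sinθ); lever angle φ = atan2(r sinθ, d + r cosθ).
Differentiating tanφ: φ̇ = rω(d cosθ + r)/(d² + r² + 2dr cosθ).
d² + r² + 2dr cosθ = |CA|² = 0.0392322 m²;  d cosθ + r = +0.1699 m.
|ω_lever| = |0.0814·11.18·+0.1699| / 0.0392322 = 3.9426 rad/s.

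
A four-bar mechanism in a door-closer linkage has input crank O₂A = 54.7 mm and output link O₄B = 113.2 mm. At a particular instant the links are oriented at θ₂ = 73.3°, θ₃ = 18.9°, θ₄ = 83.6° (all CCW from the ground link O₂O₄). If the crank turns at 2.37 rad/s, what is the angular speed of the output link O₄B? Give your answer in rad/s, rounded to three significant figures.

ω₂ = 2.37 rad/s
Differentiating the loop-closure r₂e^{iθ₂}+r₃e^{iθ₃}=r₁+r₄e^{iθ₄} gives r₂ω₂e^{iθ₂}+r₃ω₃e^{iθ₃}=r₄ω₄e^{iθ₄}.
Eliminating the other unknown: ω₄ = r₂ω₂ sin(θ₂−θ₃) / [r₄ sin(θ₄−θ₃)].
Numerator sine = +0.81310; denominator sine = +0.90408.
Result = 0.0547·2.37·(+0.81310) / (0.1132·(+0.90408)) = +1.03 rad/s; magnitude 1.03 rad/s.

1.03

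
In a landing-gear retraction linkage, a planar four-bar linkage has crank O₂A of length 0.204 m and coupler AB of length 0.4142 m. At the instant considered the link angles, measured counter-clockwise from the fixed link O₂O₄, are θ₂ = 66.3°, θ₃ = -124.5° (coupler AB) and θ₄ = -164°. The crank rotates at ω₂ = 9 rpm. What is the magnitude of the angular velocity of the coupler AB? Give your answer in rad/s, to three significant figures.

ω₂ = 0.9425 rad/s (from 9 rpm).
Differentiating the loop-closure r₂e^{iθ₂}+r₃e^{iθ₃}=r₁+r₄e^{iθ₄} gives r₂ω₂e^{iθ₂}+r₃ω₃e^{iθ₃}=r₄ω₄e^{iθ₄}.
Eliminating the other unknown: ω₃ = r₂ω₂ sin(θ₄−θ₂) / [r₃ sin(θ₃−θ₄)].
Numerator sine = +0.76940; denominator sine = +0.63608.
Result = 0.204·0.9425·(+0.76940) / (0.4142·(+0.63608)) = +0.56148 rad/s; magnitude 0.56148 rad/s.

0.561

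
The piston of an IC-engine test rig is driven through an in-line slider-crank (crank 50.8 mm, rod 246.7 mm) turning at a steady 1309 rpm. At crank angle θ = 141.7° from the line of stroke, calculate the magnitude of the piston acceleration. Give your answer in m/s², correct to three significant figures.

ω = 2π·1309/60 = 137.1 rad/s
x(θ) = r cosθ + √(L² − r² sin²θ); with ω constant, a = ω²·d²x/dθ².
d²x/dθ² = −r cosθ − r²(cos2θ)/√u − r⁴ sin²2θ/(4u^{3/2}),  u = L² − r² sin²θ = 0.0598696 m².
Substituting r = 0.0508 m, L = 0.2467 m, θ = 141.7°: d²x/dθ² = +0.037315 m.
a = ω²·d²x/dθ² = (137.1)²·(+0.037315) = +701.16 m/s²;  |a| = 701.16 m/s².

701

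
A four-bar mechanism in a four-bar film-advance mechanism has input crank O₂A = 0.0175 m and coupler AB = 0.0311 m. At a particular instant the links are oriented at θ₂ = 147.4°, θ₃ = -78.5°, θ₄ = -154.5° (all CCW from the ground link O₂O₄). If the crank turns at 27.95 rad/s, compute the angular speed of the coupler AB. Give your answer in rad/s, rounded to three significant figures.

13.8

ω₂ = 27.95 rad/s
Differentiating the loop-closure r₂e^{iθ₂}+r₃e^{iθ₃}=r₁+r₄e^{iθ₄} gives r₂ω₂e^{iθ₂}+r₃ω₃e^{iθ₃}=r₄ω₄e^{iθ₄}.
Eliminating the other unknown: ω₃ = r₂ω₂ sin(θ₄−θ₂) / [r₃ sin(θ₃−θ₄)].
Numerator sine = +0.84897; denominator sine = +0.97030.
Result = 0.0175·27.95·(+0.84897) / (0.0311·(+0.97030)) = +13.761 rad/s; magnitude 13.761 rad/s.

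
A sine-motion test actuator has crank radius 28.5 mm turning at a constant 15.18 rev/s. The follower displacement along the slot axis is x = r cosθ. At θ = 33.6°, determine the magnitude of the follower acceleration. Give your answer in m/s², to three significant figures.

216

ω = 95.38 rad/s (from 15.18 rev/s).
x = r cosθ ⇒ ẍ = −rω² cosθ (ω constant).
|a| = rω²|cosθ| = 0.0285·(95.38)²·|cos 33.6°| = 215.95 m/s².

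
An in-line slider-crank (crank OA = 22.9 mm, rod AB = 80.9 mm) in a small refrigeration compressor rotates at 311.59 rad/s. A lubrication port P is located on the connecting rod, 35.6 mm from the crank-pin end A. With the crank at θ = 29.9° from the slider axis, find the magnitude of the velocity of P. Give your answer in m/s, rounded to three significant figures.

ω = 311.6 rad/s.  Crank-pin speed |V_A| = rω = 7.1354 m/s, perpendicular to OA.
Rod angle: sinφ = −(r/L) sinθ ⇒ φ = -8.112°; ω_rod = −rω cosθ/√(L²−r²sin²θ) = -77.233 rad/s.
V_P = V_A + ω_rod × AP, with AP = 0.0356 m along the rod.
Components: V_Px = −rω sinθ − a·ω_rod·sinφ = -3.9449 m/s;  V_Py = rω cosθ + a·ω_rod·cosφ = +3.4637 m/s.
|V_P| = √(V_Px² + V_Py²) = 5.2497 m/s.

5.25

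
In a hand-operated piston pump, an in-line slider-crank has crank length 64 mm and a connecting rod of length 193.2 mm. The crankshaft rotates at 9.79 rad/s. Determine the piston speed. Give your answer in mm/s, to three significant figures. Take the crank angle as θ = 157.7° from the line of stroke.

ω = 9.79 rad/s
For an in-line slider-crank, x = r cosθ + √(L² − r² sin²θ), so v = −rω sinθ·[1 + r cosθ/√(L² − r² sin²θ)].
With r = 0.064 m, L = 0.1932 m, θ = 157.7°: √(L² − r² sin²θ) = 0.19167 m.
v = −0.064·9.79·0.37946·[1 + 0.064·-0.92521/0.19167] = -0.1643 m/s.
|v| = 0.1643 m/s = 164.3 mm/s.

164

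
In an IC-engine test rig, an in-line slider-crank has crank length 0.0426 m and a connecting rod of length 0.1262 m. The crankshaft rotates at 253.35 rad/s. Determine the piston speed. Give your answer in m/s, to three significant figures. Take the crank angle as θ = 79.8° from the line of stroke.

11.3

ω = 253.3 rad/s
For an in-line slider-crank, x = r cosθ + √(L² − r² sin²θ), so v = −rω sinθ·[1 + r cosθ/√(L² − r² sin²θ)].
With r = 0.0426 m, L = 0.1262 m, θ = 79.8°: √(L² − r² sin²θ) = 0.11903 m.
v = −0.0426·253.3·0.98420·[1 + 0.0426·0.17708/0.11903] = -11.295 m/s.
|v| = 11.295 m/s.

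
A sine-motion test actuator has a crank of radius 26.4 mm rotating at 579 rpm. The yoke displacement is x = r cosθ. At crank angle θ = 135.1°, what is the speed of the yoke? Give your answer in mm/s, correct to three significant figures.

1130

ω = 60.63 rad/s (from 579 rpm).
x = r cosθ ⇒ ẋ = −rω sinθ.
|v| = rω|sinθ| = 0.0264·60.63·|sin 135.1°| = 1.1299 m/s = 1129.9 mm/s.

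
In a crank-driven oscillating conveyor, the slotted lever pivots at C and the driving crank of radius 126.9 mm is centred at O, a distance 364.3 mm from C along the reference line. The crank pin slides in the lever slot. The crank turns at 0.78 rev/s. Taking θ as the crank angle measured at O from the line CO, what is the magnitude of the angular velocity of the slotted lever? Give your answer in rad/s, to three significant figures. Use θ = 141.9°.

ω = 4.901 rad/s (from 0.78 rev/s).
Crank pin A relative to C: A = (d + r cosθ, r sinθ); lever angle φ = atan2(r sinθ, d + r cosθ).
Differentiating tanφ: φ̇ = rω(d cosθ + r)/(d² + r² + 2dr cosθ).
d² + r² + 2dr cosθ = |CA|² = 0.0760586 m²;  d cosθ + r = -0.15978 m.
|ω_lever| = |0.1269·4.901·-0.15978| / 0.0760586 = 1.3065 rad/s.

1.31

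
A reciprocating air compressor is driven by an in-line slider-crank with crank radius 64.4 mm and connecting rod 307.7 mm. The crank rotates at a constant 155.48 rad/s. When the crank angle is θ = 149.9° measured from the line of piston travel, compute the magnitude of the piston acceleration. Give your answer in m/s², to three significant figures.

1180

ω = 155.5 rad/s
x(θ) = r cosθ + √(L² − r² sin²θ); with ω constant, a = ω²·d²x/dθ².
d²x/dθ² = −r cosθ − r²(cos2θ)/√u − r⁴ sin²2θ/(4u^{3/2}),  u = L² − r² sin²θ = 0.0936362 m².
Substituting r = 0.0644 m, L = 0.3077 m, θ = 149.9°: d²x/dθ² = +0.048867 m.
a = ω²·d²x/dθ² = (155.5)²·(+0.048867) = +1181.3 m/s²;  |a| = 1181.3 m/s².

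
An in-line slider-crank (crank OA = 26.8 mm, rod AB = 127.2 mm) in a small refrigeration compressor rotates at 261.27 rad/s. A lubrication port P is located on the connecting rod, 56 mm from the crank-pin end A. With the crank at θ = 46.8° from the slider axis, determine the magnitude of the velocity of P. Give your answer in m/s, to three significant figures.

6.06

ω = 261.3 rad/s.  Crank-pin speed |V_A| = rω = 7.002 m/s, perpendicular to OA.
Rod angle: sinφ = −(r/L) sinθ ⇒ φ = -8.835°; ω_rod = −rω cosθ/√(L²−r²sin²θ) = -38.135 rad/s.
V_P = V_A + ω_rod × AP, with AP = 0.056 m along the rod.
Components: V_Px = −rω sinθ − a·ω_rod·sinφ = -5.4323 m/s;  V_Py = rω cosθ + a·ω_rod·cosφ = +2.683 m/s.
|V_P| = √(V_Px² + V_Py²) = 6.0587 m/s.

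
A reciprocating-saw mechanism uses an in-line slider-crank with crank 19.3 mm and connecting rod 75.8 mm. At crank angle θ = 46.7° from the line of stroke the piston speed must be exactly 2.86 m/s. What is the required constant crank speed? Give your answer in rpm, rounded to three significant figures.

1650

For an in-line slider-crank, |v_piston| = rω|sinθ|·[1 + r cosθ/√(L² − r² sin²θ)].
With r = 0.0193 m, L = 0.0758 m, θ = 46.7°: the bracketed kinematic factor |dx/dθ| = 0.016542 m.
ω = v/|dx/dθ| = 2.86/0.016542 = 172.89 rad/s.
N = 60ω/(2π) = 1651 rpm.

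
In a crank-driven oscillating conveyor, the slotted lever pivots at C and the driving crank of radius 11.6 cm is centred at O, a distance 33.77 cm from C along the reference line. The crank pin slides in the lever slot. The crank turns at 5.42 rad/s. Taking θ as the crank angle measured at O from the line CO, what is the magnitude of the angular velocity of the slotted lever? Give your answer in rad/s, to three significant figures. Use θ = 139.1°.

ω = 5.42 rad/s
Crank pin A relative to C: A = (d + r cosθ, r sinθ); lever angle φ = atan2(r sinθ, d + r cosθ).
Differentiating tanφ: φ̇ = rω(d cosθ + r)/(d² + r² + 2dr cosθ).
d² + r² + 2dr cosθ = |CA|² = 0.0682789 m²;  d cosθ + r = -0.13925 m.
|ω_lever| = |0.116·5.42·-0.13925| / 0.0682789 = 1.2822 rad/s.

1.28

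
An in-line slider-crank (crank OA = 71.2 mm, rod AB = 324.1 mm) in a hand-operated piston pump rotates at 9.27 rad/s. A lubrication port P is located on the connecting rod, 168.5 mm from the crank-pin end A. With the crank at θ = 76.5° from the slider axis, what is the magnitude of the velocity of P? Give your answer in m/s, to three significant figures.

0.663

ω = 9.27 rad/s.  Crank-pin speed |V_A| = rω = 0.66002 m/s, perpendicular to OA.
Rod angle: sinφ = −(r/L) sinθ ⇒ φ = -12.334°; ω_rod = −rω cosθ/√(L²−r²sin²θ) = -0.48664 rad/s.
V_P = V_A + ω_rod × AP, with AP = 0.1685 m along the rod.
Components: V_Px = −rω sinθ − a·ω_rod·sinφ = -0.6593 m/s;  V_Py = rω cosθ + a·ω_rod·cosφ = +0.073973 m/s.
|V_P| = √(V_Px² + V_Py²) = 0.66344 m/s.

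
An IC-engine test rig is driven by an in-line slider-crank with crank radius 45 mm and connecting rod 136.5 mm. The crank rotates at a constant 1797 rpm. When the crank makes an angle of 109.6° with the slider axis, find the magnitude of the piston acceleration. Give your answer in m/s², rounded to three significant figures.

956

ω = 2π·1797/60 = 188.2 rad/s
x(θ) = r cosθ + √(L² − r² sin²θ); with ω constant, a = ω²·d²x/dθ².
d²x/dθ² = −r cosθ − r²(cos2θ)/√u − r⁴ sin²2θ/(4u^{3/2}),  u = L² − r² sin²θ = 0.0168351 m².
Substituting r = 0.045 m, L = 0.1365 m, θ = 109.6°: d²x/dθ² = +0.027002 m.
a = ω²·d²x/dθ² = (188.2)²·(+0.027002) = +956.21 m/s²;  |a| = 956.21 m/s².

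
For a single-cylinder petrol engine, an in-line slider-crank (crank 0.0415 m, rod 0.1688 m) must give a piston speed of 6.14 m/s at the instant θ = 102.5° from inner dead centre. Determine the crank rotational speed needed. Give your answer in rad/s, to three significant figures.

For an in-line slider-crank, |v_piston| = rω|sinθ|·[1 + r cosθ/√(L² − r² sin²θ)].
With r = 0.0415 m, L = 0.1688 m, θ = 102.5°: the bracketed kinematic factor |dx/dθ| = 0.038295 m.
ω = v/|dx/dθ| = 6.14/0.038295 = 160.33 rad/s.

160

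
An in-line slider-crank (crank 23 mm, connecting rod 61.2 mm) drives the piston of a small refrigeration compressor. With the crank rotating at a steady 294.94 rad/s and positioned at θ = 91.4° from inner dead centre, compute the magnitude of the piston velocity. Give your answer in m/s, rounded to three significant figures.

ω = 294.9 rad/s
For an in-line slider-crank, x = r cosθ + √(L² − r² sin²θ), so v = −rω sinθ·[1 + r cosθ/√(L² − r² sin²θ)].
With r = 0.023 m, L = 0.0612 m, θ = 91.4°: √(L² − r² sin²θ) = 0.056716 m.
v = −0.023·294.9·0.99970·[1 + 0.023·-0.02443/0.056716] = -6.7144 m/s.
|v| = 6.7144 m/s.

6.71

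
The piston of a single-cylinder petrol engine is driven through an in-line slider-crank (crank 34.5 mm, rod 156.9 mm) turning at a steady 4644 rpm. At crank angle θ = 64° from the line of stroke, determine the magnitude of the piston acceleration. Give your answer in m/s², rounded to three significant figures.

2460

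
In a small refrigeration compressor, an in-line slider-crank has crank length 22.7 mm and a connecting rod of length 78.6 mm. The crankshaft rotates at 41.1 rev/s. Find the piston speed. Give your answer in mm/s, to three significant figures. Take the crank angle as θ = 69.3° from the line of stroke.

6070

ω = 2π·41.1 = 258.2 rad/s
For an in-line slider-crank, x = r cosθ + √(L² − r² sin²θ), so v = −rω sinθ·[1 + r cosθ/√(L² − r² sin²θ)].
With r = 0.0227 m, L = 0.0786 m, θ = 69.3°: √(L² − r² sin²θ) = 0.075677 m.
v = −0.0227·258.2·0.93544·[1 + 0.0227·0.35347/0.075677] = -6.065 m/s.
|v| = 6.065 m/s = 6065 mm/s.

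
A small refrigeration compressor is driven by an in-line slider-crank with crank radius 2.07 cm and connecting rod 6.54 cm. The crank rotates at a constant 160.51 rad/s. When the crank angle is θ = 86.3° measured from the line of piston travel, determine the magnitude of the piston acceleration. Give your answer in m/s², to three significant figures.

142

ω = 160.5 rad/s
x(θ) = r cosθ + √(L² − r² sin²θ); with ω constant, a = ω²·d²x/dθ².
d²x/dθ² = −r cosθ − r²(cos2θ)/√u − r⁴ sin²2θ/(4u^{3/2}),  u = L² − r² sin²θ = 0.00385045 m².
Substituting r = 0.0207 m, L = 0.0654 m, θ = 86.3°: d²x/dθ² = +0.0055088 m.
a = ω²·d²x/dθ² = (160.5)²·(+0.0055088) = +141.93 m/s²;  |a| = 141.93 m/s².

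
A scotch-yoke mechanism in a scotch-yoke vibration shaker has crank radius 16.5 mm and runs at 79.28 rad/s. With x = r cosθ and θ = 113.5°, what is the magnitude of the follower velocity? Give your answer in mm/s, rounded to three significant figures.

ω = 79.28 rad/s
x = r cosθ ⇒ ẋ = −rω sinθ.
|v| = rω|sinθ| = 0.0165·79.28·|sin 113.5°| = 1.1996 m/s = 1199.6 mm/s.

1200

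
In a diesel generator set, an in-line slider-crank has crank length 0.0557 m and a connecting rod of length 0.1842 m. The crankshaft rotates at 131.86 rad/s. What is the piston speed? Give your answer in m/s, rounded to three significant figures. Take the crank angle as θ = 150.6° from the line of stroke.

ω = 131.9 rad/s
For an in-line slider-crank, x = r cosθ + √(L² − r² sin²θ), so v = −rω sinθ·[1 + r cosθ/√(L² − r² sin²θ)].
With r = 0.0557 m, L = 0.1842 m, θ = 150.6°: √(L² − r² sin²θ) = 0.18216 m.
v = −0.0557·131.9·0.49090·[1 + 0.0557·-0.87121/0.18216] = -2.645 m/s.
|v| = 2.645 m/s.

2.65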